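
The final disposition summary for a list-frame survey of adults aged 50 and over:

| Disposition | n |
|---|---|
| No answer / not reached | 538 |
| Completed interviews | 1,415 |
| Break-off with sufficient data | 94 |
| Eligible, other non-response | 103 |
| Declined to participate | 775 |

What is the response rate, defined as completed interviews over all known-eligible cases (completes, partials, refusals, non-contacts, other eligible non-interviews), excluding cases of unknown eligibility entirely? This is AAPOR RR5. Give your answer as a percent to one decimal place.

Numerator: 1415
Denominator: 1415 + 94 + 775 + 538 + 103 = 2925
RR5 = 1415 / 2925 = 0.4838

48.4%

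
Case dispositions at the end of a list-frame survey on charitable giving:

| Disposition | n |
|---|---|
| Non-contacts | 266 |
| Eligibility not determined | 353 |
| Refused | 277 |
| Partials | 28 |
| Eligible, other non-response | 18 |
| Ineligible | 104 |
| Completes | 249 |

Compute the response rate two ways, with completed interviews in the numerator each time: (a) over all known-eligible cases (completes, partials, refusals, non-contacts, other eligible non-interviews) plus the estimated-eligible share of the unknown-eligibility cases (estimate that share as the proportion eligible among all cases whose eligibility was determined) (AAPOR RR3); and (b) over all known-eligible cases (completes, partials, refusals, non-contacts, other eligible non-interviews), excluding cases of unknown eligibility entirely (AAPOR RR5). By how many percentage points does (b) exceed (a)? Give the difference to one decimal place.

Numerator = 249
Known eligible = 249 + 28 + 277 + 266 + 18 = 838
e = 838 / (838 + 104) = 838 / 942 = 0.8896
e × U = 0.8896 × 353 = 314.03
Denom = 838 + 314.03 = 1152.03
RR3 = 249 / 1152.03 = 0.2161
Denom = 249 + 28 + 277 + 266 + 18 = 838
RR5 = 249 / 838 = 0.2971
Difference = 29.71 − 21.61 = 8.10 percentage points

8.1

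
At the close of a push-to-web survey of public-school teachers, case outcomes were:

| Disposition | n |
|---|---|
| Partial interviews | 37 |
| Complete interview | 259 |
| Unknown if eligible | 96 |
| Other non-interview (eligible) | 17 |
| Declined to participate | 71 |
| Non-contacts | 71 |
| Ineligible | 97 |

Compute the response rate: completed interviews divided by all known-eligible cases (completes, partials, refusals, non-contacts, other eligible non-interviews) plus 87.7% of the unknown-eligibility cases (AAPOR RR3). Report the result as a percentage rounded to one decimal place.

Top → 259
Eligible (known) → 259 + 37 + 71 + 71 + 17 = 455
Eligible share of unknowns → 0.8770 × 96 = 84.19
Denominator → 455 + 84.19 = 539.19
RR3 = 259 / 539.19 = 0.4804

48.0%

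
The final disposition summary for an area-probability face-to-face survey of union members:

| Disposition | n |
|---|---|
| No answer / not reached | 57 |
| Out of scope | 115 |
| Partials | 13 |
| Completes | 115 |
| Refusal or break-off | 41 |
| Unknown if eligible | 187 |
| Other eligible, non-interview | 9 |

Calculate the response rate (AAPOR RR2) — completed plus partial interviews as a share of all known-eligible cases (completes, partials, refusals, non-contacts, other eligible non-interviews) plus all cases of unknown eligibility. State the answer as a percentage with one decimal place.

30.3%

Top → 115 + 13 = 128
Denom → 115 + 13 + 41 + 57 + 9 + 187 = 422
RR2 = 128 / 422 = 0.3033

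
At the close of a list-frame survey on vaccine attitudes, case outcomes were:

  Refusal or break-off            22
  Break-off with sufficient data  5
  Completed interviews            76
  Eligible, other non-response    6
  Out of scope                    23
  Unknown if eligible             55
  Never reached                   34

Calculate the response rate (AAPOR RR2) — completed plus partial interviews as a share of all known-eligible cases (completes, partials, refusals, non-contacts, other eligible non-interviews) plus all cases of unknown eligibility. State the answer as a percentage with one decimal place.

Numerator = 76 + 5 = 81
Base = 76 + 5 + 22 + 34 + 6 + 55 = 198
RR2 = 81 / 198 = 0.4091

40.9%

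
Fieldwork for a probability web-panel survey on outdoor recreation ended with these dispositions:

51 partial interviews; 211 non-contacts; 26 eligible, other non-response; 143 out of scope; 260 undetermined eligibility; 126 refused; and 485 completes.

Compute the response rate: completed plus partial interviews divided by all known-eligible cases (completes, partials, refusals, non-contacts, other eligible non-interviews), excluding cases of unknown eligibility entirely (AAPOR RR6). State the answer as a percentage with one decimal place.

Top: 485 + 51 = 536
Denom: 485 + 51 + 126 + 211 + 26 = 899
RR6 = 536 / 899 = 0.5962

59.6%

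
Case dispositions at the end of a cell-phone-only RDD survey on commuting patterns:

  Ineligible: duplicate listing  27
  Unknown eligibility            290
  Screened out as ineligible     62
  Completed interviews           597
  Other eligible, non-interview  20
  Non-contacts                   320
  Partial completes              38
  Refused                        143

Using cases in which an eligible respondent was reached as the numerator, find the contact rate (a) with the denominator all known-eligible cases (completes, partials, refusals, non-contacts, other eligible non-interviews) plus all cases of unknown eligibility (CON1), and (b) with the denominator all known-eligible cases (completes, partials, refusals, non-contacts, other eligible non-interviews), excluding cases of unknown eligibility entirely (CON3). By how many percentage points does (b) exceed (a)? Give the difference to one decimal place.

14.7

Not eligible = 62 + 27 = 89
Num → 597 + 38 + 143 + 20 = 798
Denominator → 597 + 38 + 143 + 320 + 20 + 290 = 1408
CON1 = 798 / 1408 = 0.5668
Denominator → 597 + 38 + 143 + 320 + 20 = 1118
CON3 = 798 / 1118 = 0.7138
Difference = 71.38 − 56.68 = 14.70 percentage points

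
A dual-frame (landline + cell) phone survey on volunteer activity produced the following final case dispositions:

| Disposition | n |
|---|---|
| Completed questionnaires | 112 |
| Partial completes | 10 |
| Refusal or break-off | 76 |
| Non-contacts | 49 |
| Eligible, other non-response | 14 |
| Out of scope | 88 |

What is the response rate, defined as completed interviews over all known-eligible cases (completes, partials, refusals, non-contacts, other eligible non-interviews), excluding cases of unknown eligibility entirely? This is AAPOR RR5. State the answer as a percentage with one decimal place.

Top: 112
Base: 112 + 10 + 76 + 49 + 14 = 261
RR5 = 112 / 261 = 0.4291

42.9%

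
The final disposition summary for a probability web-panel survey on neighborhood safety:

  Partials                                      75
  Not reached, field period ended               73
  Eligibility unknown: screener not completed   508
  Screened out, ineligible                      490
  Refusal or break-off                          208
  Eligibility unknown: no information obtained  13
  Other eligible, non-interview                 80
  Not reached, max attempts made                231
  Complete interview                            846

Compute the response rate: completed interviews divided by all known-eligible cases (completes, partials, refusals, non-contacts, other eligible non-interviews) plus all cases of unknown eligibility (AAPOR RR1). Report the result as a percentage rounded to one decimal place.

41.6%

No answer / not reached = 73 + 231 = 304
Eligibility not determined = 508 + 13 = 521
Top: 846
Denominator: 846 + 75 + 208 + 304 + 80 + 521 = 2034
RR1 = 846 / 2034 = 0.4159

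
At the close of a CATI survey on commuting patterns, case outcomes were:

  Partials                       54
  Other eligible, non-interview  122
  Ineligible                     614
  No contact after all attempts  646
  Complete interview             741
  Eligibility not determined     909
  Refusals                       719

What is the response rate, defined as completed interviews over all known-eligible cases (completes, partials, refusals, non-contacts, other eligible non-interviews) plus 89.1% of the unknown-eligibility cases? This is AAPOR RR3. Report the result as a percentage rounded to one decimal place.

24.0%

Numerator = 741
Determined eligible = 741 + 54 + 719 + 646 + 122 = 2282
e × U = 0.8910 × 909 = 809.92
Denominator = 2282 + 809.92 = 3091.92
RR3 = 741 / 3091.92 = 0.2397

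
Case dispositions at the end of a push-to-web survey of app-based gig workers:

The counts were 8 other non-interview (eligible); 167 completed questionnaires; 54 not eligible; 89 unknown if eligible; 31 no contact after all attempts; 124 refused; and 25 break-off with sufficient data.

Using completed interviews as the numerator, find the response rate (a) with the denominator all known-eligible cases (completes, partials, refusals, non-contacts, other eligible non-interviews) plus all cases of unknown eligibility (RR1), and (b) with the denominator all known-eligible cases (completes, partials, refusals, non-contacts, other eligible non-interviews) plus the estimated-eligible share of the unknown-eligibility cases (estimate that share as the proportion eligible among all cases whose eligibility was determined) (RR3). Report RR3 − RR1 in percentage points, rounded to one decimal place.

Numerator: 167
Denom: 167 + 25 + 124 + 31 + 8 + 89 = 444
RR1 = 167 / 444 = 0.3761
Known eligible: 167 + 25 + 124 + 31 + 8 = 355
e = 355 / (355 + 54) = 355 / 409 = 0.8680
Estimated eligible among unknowns: 0.8680 × 89 = 77.25
Denom: 355 + 77.25 = 432.25
RR3 = 167 / 432.25 = 0.3864
Difference = 38.64 − 37.61 = 1.03 percentage points

1.0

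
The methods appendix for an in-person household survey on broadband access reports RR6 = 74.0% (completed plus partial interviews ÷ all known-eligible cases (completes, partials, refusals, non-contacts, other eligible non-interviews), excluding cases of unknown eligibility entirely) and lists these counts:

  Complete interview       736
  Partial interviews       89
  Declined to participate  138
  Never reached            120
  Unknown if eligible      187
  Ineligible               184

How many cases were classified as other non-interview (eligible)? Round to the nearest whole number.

Numerator → 736 + 89 = 825
RR6 = 825 / D = 0.740
D = 825 / 0.740 = 1114.9
Other denominator terms total 1083
other non-interview (eligible) = 1114.9 − 1083 ≈ 32

32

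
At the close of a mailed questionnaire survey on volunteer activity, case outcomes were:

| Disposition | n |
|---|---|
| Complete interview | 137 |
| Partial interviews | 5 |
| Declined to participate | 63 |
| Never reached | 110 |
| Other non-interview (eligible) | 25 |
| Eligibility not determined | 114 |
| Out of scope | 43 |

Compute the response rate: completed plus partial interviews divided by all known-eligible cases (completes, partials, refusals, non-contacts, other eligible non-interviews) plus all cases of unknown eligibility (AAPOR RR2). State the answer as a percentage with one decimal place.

Num = 137 + 5 = 142
Denominator = 137 + 5 + 63 + 110 + 25 + 114 = 454
RR2 = 142 / 454 = 0.3128

31.3%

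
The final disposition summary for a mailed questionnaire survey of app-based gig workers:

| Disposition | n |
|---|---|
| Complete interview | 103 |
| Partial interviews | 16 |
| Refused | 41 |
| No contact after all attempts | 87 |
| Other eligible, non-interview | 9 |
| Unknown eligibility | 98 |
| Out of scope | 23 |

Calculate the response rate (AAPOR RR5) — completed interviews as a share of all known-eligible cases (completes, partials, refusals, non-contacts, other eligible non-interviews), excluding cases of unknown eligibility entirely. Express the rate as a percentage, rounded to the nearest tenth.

40.2%

Num → 103
Base → 103 + 16 + 41 + 87 + 9 = 256
RR5 = 103 / 256 = 0.4023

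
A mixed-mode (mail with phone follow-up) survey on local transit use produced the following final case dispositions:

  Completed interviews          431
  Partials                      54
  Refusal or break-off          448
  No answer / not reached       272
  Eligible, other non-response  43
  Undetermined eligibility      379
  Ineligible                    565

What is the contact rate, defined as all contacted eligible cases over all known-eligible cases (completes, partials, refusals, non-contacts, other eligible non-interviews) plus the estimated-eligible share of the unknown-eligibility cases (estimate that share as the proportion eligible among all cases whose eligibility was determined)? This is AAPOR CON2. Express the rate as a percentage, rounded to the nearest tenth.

Num → 431 + 54 + 448 + 43 = 976
Known eligible → 431 + 54 + 448 + 272 + 43 = 1248
e = 1248 / (1248 + 565) = 1248 / 1813 = 0.6884
Estimated eligible among unknowns → 0.6884 × 379 = 260.90
Denominator → 1248 + 260.90 = 1508.90
CON2 = 976 / 1508.90 = 0.6468

64.7%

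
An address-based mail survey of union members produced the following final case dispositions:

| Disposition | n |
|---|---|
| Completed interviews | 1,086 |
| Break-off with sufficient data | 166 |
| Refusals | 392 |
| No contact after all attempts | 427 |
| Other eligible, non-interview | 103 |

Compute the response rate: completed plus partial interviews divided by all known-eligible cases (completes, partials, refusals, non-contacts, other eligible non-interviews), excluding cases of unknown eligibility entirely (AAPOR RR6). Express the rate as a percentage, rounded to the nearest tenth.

57.6%

Num: 1086 + 166 = 1252
Denominator: 1086 + 166 + 392 + 427 + 103 = 2174
RR6 = 1252 / 2174 = 0.5759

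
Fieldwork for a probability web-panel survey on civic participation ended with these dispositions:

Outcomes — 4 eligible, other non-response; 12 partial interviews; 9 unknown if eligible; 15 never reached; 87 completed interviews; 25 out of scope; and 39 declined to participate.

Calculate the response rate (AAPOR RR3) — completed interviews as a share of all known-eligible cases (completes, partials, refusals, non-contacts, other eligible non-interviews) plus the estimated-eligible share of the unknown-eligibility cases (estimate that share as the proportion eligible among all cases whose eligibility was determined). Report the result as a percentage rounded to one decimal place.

Top = 87
Known eligible = 87 + 12 + 39 + 15 + 4 = 157
e = 157 / (157 + 25) = 157 / 182 = 0.8626
Estimated eligible among unknowns = 0.8626 × 9 = 7.76
Denominator = 157 + 7.76 = 164.76
RR3 = 87 / 164.76 = 0.5280

52.8%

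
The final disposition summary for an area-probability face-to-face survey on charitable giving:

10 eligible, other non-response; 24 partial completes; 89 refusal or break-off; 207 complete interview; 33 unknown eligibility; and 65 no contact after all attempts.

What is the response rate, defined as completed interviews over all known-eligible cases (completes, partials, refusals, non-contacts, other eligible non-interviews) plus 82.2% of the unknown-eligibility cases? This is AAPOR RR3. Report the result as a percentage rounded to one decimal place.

Num = 207
Known eligible = 207 + 24 + 89 + 65 + 10 = 395
Estimated eligible among unknowns = 0.8220 × 33 = 27.13
Denominator = 395 + 27.13 = 422.13
RR3 = 207 / 422.13 = 0.4904

49.0%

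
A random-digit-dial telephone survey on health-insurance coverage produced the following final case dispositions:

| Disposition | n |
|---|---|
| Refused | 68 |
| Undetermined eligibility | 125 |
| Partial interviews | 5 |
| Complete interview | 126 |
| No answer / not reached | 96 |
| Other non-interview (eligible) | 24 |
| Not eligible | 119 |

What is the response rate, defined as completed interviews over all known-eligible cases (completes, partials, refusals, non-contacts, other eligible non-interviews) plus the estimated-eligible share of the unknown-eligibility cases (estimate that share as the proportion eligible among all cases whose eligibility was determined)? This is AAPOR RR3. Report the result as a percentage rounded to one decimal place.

30.7%

Top = 126
Known eligible = 126 + 5 + 68 + 96 + 24 = 319
e = 319 / (319 + 119) = 319 / 438 = 0.7283
e × U = 0.7283 × 125 = 91.04
Base = 319 + 91.04 = 410.04
RR3 = 126 / 410.04 = 0.3073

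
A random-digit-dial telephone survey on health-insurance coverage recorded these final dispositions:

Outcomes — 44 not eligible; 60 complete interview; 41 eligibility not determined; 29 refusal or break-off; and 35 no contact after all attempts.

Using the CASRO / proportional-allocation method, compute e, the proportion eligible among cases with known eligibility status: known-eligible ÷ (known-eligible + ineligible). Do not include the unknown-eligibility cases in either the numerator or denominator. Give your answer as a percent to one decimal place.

Known eligible → 60 + 29 + 35 = 124
e = 124 / (124 + 44) = 124 / 168 = 0.7381

73.8%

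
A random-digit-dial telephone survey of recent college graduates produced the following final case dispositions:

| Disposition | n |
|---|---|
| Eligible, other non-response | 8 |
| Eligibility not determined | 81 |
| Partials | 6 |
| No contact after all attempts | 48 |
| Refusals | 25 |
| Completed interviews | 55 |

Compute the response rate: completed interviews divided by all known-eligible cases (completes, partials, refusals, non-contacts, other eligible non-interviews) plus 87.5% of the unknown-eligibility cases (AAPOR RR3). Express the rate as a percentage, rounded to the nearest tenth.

25.8%

Num: 55
Determined eligible: 55 + 6 + 25 + 48 + 8 = 142
e × U: 0.8750 × 81 = 70.88
Denominator: 142 + 70.88 = 212.88
RR3 = 55 / 212.88 = 0.2584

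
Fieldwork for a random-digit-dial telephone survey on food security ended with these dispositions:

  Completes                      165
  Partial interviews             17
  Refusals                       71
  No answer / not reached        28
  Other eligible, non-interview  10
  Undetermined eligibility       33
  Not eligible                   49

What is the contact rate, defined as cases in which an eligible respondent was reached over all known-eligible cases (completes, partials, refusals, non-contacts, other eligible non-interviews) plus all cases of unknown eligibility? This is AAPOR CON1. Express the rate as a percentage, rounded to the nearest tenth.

81.2%

Num → 165 + 17 + 71 + 10 = 263
Base → 165 + 17 + 71 + 28 + 10 + 33 = 324
CON1 = 263 / 324 = 0.8117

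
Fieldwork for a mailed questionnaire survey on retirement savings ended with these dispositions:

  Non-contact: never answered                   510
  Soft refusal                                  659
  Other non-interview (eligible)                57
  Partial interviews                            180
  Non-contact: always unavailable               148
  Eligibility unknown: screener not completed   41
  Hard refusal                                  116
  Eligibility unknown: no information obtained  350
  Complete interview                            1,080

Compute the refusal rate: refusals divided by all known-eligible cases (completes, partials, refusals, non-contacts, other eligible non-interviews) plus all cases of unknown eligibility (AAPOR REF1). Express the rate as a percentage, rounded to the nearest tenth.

24.7%

Declined to participate = 116 + 659 = 775
No answer / not reached = 510 + 148 = 658
Undetermined eligibility = 41 + 350 = 391
Top: 775
Base: 1080 + 180 + 775 + 658 + 57 + 391 = 3141
REF1 = 775 / 3141 = 0.2467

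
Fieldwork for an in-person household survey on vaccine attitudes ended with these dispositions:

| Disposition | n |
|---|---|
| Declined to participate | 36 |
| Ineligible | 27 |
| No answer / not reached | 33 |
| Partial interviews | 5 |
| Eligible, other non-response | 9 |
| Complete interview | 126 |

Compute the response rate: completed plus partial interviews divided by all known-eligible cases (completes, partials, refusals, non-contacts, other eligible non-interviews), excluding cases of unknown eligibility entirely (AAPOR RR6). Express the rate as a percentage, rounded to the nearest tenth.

62.7%

Numerator = 126 + 5 = 131
Denom = 126 + 5 + 36 + 33 + 9 = 209
RR6 = 131 / 209 = 0.6268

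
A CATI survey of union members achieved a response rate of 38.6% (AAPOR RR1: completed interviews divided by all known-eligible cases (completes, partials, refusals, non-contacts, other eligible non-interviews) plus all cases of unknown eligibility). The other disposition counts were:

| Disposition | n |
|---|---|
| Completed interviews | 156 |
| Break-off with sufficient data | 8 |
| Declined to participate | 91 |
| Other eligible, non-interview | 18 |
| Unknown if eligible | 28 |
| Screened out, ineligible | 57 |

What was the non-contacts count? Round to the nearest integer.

RR1 = 156 / D = 0.386
D = 156 / 0.386 = 404.1
Remaining denominator categories sum to 301
non-contacts = 404.1 − 301 ≈ 103

103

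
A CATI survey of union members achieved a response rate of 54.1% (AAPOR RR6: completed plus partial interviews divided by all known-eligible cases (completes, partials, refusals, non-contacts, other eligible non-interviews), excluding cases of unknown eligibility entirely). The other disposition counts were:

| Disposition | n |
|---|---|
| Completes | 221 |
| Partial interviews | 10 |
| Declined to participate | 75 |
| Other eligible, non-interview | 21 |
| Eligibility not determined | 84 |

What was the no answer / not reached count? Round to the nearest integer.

Num = 221 + 10 = 231
RR6 = 231 / D = 0.541
D = 231 / 0.541 = 427.0
Other denominator terms total 327
no answer / not reached = 427.0 − 327 ≈ 100

100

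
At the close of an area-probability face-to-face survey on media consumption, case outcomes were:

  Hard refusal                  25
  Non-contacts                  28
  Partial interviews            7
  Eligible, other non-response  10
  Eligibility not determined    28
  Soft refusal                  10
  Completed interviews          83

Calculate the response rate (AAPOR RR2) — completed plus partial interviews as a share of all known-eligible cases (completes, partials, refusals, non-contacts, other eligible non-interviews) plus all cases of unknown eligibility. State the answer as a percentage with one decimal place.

Refusal or break-off = 25 + 10 = 35
Num: 83 + 7 = 90
Base: 83 + 7 + 35 + 28 + 10 + 28 = 191
RR2 = 90 / 191 = 0.4712

47.1%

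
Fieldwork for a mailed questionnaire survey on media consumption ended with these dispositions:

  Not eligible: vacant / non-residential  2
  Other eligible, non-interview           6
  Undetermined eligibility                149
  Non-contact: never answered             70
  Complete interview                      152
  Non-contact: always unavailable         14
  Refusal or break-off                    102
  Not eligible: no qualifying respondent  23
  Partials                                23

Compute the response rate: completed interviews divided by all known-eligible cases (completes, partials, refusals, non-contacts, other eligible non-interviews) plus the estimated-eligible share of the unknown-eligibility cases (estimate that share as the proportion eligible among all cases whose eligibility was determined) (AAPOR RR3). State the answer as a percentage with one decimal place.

30.0%

No answer / not reached = 70 + 14 = 84
Ineligible = 23 + 2 = 25
Numerator → 152
Determined eligible → 152 + 23 + 102 + 84 + 6 = 367
e = 367 / (367 + 25) = 367 / 392 = 0.9362
Estimated eligible among unknowns → 0.9362 × 149 = 139.49
Denominator → 367 + 139.49 = 506.49
RR3 = 152 / 506.49 = 0.3001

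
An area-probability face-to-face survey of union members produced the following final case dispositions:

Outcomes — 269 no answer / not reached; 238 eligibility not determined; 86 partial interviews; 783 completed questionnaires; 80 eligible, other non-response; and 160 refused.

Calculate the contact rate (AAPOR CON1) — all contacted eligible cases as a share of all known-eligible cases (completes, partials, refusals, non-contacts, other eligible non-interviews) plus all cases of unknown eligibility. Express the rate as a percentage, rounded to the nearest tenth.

68.6%

Numerator: 783 + 86 + 160 + 80 = 1109
Denom: 783 + 86 + 160 + 269 + 80 + 238 = 1616
CON1 = 1109 / 1616 = 0.6863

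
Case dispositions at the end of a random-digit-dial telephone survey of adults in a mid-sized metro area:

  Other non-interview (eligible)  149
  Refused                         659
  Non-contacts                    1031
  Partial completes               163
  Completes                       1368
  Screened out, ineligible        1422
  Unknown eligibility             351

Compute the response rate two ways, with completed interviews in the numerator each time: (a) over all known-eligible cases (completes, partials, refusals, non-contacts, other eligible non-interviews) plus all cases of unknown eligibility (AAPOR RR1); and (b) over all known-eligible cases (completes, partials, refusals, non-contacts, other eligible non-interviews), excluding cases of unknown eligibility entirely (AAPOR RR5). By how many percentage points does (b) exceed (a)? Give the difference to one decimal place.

Num: 1368
Denom: 1368 + 163 + 659 + 1031 + 149 + 351 = 3721
RR1 = 1368 / 3721 = 0.3676
Denom: 1368 + 163 + 659 + 1031 + 149 = 3370
RR5 = 1368 / 3370 = 0.4059
Difference = 40.59 − 36.76 = 3.83 percentage points

3.8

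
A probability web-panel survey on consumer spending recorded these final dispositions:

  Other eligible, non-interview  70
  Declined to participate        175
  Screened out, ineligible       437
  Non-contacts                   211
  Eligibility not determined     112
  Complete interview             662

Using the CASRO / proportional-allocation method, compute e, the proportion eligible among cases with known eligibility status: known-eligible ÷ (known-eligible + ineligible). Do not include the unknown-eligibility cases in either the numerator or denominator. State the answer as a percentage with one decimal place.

71.9%

Eligible (known) = 662 + 175 + 211 + 70 = 1118
e = 1118 / (1118 + 437) = 1118 / 1555 = 0.7190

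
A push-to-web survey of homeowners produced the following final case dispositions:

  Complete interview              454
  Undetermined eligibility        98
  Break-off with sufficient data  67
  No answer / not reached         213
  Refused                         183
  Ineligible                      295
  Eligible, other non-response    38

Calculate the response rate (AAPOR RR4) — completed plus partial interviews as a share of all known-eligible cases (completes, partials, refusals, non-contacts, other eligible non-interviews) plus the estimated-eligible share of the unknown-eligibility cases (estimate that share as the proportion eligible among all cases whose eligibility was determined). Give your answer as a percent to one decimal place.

Numerator: 454 + 67 = 521
Known eligible: 454 + 67 + 183 + 213 + 38 = 955
e = 955 / (955 + 295) = 955 / 1250 = 0.7640
Estimated eligible among unknowns: 0.7640 × 98 = 74.87
Denom: 955 + 74.87 = 1029.87
RR4 = 521 / 1029.87 = 0.5059

50.6%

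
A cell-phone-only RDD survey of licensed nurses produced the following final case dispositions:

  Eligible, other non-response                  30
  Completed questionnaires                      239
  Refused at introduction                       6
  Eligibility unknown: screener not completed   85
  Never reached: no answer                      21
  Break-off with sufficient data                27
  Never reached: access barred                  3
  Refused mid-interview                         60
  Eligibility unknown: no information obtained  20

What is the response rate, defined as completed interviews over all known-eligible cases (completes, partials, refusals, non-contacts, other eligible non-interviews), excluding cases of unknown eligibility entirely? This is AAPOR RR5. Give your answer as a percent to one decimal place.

Refusals = 6 + 60 = 66
Non-contacts = 21 + 3 = 24
Unknown eligibility = 85 + 20 = 105
Numerator: 239
Denominator: 239 + 27 + 66 + 24 + 30 = 386
RR5 = 239 / 386 = 0.6192

61.9%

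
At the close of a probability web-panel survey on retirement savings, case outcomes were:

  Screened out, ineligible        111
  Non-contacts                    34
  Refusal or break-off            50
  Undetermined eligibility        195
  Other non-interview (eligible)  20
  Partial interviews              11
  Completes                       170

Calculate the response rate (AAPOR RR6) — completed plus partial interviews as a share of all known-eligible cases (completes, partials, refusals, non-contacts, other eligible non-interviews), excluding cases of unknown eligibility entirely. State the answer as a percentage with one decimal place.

63.5%

Numerator: 170 + 11 = 181
Denom: 170 + 11 + 50 + 34 + 20 = 285
RR6 = 181 / 285 = 0.6351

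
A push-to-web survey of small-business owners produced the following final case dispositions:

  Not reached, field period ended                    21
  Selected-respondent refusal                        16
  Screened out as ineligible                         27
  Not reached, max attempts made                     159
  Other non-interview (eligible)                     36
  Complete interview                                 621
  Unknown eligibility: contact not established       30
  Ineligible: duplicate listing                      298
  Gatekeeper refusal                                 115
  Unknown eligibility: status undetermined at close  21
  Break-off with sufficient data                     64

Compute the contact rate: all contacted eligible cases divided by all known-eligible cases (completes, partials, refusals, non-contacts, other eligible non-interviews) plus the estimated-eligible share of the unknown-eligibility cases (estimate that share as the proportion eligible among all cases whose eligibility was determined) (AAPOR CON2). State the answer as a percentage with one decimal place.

79.6%

Refusals = 115 + 16 = 131
Never reached = 21 + 159 = 180
Undetermined eligibility = 30 + 21 = 51
Ineligible = 27 + 298 = 325
Num: 621 + 64 + 131 + 36 = 852
Known eligible: 621 + 64 + 131 + 180 + 36 = 1032
e = 1032 / (1032 + 325) = 1032 / 1357 = 0.7605
Eligible share of unknowns: 0.7605 × 51 = 38.79
Denom: 1032 + 38.79 = 1070.79
CON2 = 852 / 1070.79 = 0.7957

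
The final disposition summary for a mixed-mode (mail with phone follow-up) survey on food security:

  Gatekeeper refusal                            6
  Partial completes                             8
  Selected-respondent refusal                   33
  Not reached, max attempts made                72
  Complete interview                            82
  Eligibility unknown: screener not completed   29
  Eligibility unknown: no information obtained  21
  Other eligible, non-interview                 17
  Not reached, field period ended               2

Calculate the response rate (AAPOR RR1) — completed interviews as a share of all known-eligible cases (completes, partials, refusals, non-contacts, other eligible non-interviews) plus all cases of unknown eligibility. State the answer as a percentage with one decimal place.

30.4%

Refused = 6 + 33 = 39
No contact after all attempts = 2 + 72 = 74
Eligibility not determined = 29 + 21 = 50
Numerator: 82
Denom: 82 + 8 + 39 + 74 + 17 + 50 = 270
RR1 = 82 / 270 = 0.3037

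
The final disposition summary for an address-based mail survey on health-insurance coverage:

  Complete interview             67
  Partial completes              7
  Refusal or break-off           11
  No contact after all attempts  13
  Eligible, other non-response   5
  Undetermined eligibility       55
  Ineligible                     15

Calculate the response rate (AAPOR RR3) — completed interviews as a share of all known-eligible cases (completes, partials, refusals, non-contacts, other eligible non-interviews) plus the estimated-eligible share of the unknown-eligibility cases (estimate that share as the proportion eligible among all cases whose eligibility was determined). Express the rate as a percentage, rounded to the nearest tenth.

Numerator: 67
Determined eligible: 67 + 7 + 11 + 13 + 5 = 103
e = 103 / (103 + 15) = 103 / 118 = 0.8729
Estimated eligible among unknowns: 0.8729 × 55 = 48.01
Denominator: 103 + 48.01 = 151.01
RR3 = 67 / 151.01 = 0.4437

44.4%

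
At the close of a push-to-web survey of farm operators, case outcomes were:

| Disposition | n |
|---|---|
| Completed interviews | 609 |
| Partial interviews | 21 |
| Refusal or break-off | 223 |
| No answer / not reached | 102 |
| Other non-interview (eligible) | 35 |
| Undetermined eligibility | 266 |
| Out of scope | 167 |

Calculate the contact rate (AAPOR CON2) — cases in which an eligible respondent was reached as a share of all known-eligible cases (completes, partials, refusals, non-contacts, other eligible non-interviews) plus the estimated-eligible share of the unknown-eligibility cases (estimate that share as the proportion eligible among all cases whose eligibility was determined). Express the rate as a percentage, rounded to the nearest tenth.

Num → 609 + 21 + 223 + 35 = 888
Known eligible → 609 + 21 + 223 + 102 + 35 = 990
e = 990 / (990 + 167) = 990 / 1157 = 0.8557
Eligible share of unknowns → 0.8557 × 266 = 227.62
Base → 990 + 227.62 = 1217.62
CON2 = 888 / 1217.62 = 0.7293

72.9%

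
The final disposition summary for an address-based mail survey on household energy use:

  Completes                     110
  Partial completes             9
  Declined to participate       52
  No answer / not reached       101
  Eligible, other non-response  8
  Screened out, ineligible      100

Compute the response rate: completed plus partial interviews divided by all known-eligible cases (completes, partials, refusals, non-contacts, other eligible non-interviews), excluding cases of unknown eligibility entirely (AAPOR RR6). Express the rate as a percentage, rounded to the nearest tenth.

Num → 110 + 9 = 119
Base → 110 + 9 + 52 + 101 + 8 = 280
RR6 = 119 / 280 = 0.4250

42.5%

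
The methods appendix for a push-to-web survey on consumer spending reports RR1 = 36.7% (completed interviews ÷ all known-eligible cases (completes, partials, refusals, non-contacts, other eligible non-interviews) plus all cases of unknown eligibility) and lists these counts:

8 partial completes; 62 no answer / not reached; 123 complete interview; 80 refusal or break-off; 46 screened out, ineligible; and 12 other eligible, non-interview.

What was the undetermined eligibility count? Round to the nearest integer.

RR1 = 123 / D = 0.367
D = 123 / 0.367 = 335.1
Rest of base = 285
undetermined eligibility = 335.1 − 285 ≈ 50

50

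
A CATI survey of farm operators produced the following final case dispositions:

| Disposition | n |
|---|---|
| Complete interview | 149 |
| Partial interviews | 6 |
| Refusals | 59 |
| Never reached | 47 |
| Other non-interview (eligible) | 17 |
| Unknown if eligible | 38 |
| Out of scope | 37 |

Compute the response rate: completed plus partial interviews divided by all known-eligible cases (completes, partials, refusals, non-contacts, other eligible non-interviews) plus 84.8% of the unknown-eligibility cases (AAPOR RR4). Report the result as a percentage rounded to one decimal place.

Num → 149 + 6 = 155
Eligible (known) → 149 + 6 + 59 + 47 + 17 = 278
Estimated eligible among unknowns → 0.8480 × 38 = 32.22
Denominator → 278 + 32.22 = 310.22
RR4 = 155 / 310.22 = 0.4996

50.0%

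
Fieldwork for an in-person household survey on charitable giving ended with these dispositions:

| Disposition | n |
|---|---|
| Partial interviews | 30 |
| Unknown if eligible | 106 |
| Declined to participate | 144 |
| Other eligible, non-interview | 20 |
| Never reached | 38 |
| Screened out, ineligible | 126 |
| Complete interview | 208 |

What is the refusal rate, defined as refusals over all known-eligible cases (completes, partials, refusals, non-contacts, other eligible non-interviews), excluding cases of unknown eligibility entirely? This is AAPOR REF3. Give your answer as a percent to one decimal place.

Num: 144
Denominator: 208 + 30 + 144 + 38 + 20 = 440
REF3 = 144 / 440 = 0.3273

32.7%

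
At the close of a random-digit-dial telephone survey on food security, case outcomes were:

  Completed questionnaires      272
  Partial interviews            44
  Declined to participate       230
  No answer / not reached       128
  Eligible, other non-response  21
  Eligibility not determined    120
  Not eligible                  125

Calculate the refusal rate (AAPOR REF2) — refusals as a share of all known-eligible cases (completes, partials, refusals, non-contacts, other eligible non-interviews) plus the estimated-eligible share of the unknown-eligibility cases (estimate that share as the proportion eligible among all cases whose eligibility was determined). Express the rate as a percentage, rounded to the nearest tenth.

28.9%

Numerator = 230
Determined eligible = 272 + 44 + 230 + 128 + 21 = 695
e = 695 / (695 + 125) = 695 / 820 = 0.8476
Estimated eligible among unknowns = 0.8476 × 120 = 101.71
Base = 695 + 101.71 = 796.71
REF2 = 230 / 796.71 = 0.2887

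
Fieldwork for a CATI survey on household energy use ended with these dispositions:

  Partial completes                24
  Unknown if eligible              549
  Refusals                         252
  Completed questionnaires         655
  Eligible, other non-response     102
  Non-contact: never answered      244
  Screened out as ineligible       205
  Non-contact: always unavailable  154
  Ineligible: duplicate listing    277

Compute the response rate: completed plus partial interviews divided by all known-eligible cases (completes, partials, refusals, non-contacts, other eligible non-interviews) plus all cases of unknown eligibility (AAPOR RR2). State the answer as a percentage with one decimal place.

34.3%

No contact after all attempts = 244 + 154 = 398
Not eligible = 205 + 277 = 482
Num = 655 + 24 = 679
Denom = 655 + 24 + 252 + 398 + 102 + 549 = 1980
RR2 = 679 / 1980 = 0.3429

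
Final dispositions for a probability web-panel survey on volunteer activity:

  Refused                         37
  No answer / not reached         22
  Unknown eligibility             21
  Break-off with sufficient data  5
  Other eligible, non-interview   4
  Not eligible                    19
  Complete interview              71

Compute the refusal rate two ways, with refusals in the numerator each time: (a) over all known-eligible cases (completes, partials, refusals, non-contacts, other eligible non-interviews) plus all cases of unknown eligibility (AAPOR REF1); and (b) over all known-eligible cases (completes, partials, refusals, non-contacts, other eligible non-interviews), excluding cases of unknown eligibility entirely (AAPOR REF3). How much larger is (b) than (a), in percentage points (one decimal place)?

3.5

Numerator: 37
Base: 71 + 5 + 37 + 22 + 4 + 21 = 160
REF1 = 37 / 160 = 0.2313
Base: 71 + 5 + 37 + 22 + 4 = 139
REF3 = 37 / 139 = 0.2662
Difference = 26.62 − 23.12 = 3.50 percentage points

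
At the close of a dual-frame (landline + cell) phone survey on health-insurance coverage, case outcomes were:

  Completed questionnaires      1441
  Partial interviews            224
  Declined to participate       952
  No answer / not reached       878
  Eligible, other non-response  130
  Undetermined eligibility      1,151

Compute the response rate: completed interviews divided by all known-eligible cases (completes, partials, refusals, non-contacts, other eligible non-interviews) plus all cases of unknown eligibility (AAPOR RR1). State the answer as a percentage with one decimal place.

30.2%

Num: 1441
Denom: 1441 + 224 + 952 + 878 + 130 + 1151 = 4776
RR1 = 1441 / 4776 = 0.3017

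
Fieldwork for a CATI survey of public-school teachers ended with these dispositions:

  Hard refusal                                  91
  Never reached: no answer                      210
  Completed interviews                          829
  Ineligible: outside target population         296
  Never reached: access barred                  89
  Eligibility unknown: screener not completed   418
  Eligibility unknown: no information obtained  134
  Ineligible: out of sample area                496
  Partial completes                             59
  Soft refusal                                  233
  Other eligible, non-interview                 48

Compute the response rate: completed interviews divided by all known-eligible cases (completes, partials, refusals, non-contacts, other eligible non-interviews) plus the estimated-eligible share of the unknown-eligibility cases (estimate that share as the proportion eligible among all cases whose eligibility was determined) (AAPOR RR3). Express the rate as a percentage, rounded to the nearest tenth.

43.1%

Declined to participate = 91 + 233 = 324
Non-contacts = 210 + 89 = 299
Eligibility not determined = 418 + 134 = 552
Not eligible = 296 + 496 = 792
Top = 829
Determined eligible = 829 + 59 + 324 + 299 + 48 = 1559
e = 1559 / (1559 + 792) = 1559 / 2351 = 0.6631
Estimated eligible among unknowns = 0.6631 × 552 = 366.03
Base = 1559 + 366.03 = 1925.03
RR3 = 829 / 1925.03 = 0.4306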